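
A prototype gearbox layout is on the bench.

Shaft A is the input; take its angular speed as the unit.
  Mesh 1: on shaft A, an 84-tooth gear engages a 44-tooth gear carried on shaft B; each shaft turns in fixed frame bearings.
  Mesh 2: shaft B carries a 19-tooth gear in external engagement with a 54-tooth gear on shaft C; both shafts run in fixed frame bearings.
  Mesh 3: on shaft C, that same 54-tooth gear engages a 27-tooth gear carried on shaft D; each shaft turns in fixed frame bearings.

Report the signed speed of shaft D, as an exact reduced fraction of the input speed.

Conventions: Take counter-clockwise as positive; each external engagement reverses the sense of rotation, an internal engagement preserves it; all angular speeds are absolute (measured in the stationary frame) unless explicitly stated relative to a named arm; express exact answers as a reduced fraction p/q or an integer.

-133/99

3-mesh fixed-axis compound train (all bearings frame-fixed)
mesh 1 [84T→44T]: |ω|/ω_in = 1×84/44 = 21/11, sense flips to −
mesh 2 [19T→54T]: |ω|/ω_in = (21/11)×19/54 = 133/198, sense flips to +
mesh 3 [54T→27T]: |ω|/ω_in = (133/198)×54/27 = 133/99, sense flips to −
signed output speed (× input speed) = -133/99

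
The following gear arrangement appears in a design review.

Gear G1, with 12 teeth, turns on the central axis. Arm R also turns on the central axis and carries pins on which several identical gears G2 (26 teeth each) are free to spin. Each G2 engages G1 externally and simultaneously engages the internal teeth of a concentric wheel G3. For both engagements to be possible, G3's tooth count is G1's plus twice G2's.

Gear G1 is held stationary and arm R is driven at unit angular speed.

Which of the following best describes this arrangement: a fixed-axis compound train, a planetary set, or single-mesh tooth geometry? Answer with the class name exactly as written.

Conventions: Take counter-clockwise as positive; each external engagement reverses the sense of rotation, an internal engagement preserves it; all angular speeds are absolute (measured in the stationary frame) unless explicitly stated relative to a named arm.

planetary set

class = planetary set [G3 = 12+2·26 = 64; Willis about the carrier]
classification: planetary set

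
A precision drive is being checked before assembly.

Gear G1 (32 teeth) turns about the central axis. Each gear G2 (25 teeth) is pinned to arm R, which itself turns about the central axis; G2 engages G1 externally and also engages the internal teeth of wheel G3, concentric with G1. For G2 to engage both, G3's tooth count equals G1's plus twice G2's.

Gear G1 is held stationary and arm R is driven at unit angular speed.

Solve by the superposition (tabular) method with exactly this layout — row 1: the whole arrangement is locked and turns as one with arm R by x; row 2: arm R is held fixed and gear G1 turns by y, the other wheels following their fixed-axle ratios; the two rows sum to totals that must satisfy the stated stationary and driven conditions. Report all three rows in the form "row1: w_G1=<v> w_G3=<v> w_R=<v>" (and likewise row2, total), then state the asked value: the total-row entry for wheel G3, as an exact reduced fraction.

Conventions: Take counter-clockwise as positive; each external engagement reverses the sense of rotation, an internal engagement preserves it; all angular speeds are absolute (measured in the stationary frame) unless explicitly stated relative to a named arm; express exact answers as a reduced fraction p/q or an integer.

row1: w_G1=1 w_G3=1 w_R=1
row2: w_G1=-1 w_G3=16/41 w_R=0
total: w_G1=0 w_G3=57/41 w_R=1
asked value: 57/41

class = planetary set [G3 = 32+2·25 = 82; Willis about the carrier]
superposition row 1 [locked train]: every member turns x
row 2 (arm held, sun turns y): ω_ring = −(32/82)·y, ω_arm = 0
boundary: total ω_sun = x + y = 0 and total ω_arm = x = 1  ⇒  y = -1, x = 1
row 2 ring = −(32/82)·(-1) = 16/41
totals (row 1 + row 2): sun 1 + (-1) = 0, ring 1 + 16/41 = 57/41, arm 1 + 0 = 1
asked cell (total, ring) = 57/41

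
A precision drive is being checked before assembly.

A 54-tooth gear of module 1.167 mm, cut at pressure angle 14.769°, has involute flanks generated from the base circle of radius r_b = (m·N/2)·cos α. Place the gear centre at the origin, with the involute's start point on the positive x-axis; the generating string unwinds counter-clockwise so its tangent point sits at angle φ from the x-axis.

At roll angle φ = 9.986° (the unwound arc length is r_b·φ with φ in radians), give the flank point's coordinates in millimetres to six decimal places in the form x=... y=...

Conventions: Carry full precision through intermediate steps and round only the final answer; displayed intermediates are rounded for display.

topology: single-mesh involute geometry — m = 1.167, N = 54
pitch radius r_p = m·N/2 = 1.167·54/2 = 31.509000
base radius r_b = r_p·cos α = 31.509000·cos 14.769° = 30.467989
roll angle φ = 9.986° = 0.17428858 rad
x = r_b·(cos φ + φ·sin φ) = 30.927236
y = r_b·(sin φ − φ·cos φ) = 0.053606

x=30.927236 y=0.053606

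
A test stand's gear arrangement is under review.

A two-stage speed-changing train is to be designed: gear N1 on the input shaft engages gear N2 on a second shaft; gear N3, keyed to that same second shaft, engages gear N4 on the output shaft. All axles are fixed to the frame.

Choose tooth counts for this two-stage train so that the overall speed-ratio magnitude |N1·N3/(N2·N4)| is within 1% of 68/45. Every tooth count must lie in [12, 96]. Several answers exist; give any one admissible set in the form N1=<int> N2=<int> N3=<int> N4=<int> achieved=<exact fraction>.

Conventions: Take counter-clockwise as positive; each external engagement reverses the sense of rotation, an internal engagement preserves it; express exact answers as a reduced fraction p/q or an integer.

N1=16 N2=12 N3=17 N4=15 achieved=68/45

design class (target 68/45): fixed-axis compound train
target = 68/45 in lowest terms: an exact hit needs N1·N3 = k·68 and N2·N4 = k·45 for one integer k, every count in [12, 96]; additionally prefer no 1:1 stage (N1 ≠ N2, N3 ≠ N4)
k = 1…3: no 1:1-free in-range split of k·68 and k·45 into factor pairs; take k = 4
k = 4: N1·N3 = 272 = 16·17, N2·N4 = 180 = 12·15
achieved = 16·17/(12·15) = 68/45; |achieved − target| = 0 ≤ 17/1125 ✓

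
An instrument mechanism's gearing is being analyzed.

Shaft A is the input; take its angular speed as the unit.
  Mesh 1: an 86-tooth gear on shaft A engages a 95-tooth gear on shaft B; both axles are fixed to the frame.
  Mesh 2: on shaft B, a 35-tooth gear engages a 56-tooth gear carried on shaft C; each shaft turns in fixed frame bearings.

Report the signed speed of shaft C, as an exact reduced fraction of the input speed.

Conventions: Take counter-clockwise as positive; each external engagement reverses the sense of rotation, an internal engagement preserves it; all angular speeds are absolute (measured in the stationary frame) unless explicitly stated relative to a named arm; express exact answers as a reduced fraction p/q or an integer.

2-mesh fixed-axis compound train (all bearings frame-fixed)
mesh 1 [86T→95T]: |ω|/ω_in = 1×86/95 = 86/95, sense flips to −
mesh 2 [35T→56T]: |ω|/ω_in = (86/95)×35/56 = 43/76, sense flips to +
signed output speed (× input speed) = 43/76

43/76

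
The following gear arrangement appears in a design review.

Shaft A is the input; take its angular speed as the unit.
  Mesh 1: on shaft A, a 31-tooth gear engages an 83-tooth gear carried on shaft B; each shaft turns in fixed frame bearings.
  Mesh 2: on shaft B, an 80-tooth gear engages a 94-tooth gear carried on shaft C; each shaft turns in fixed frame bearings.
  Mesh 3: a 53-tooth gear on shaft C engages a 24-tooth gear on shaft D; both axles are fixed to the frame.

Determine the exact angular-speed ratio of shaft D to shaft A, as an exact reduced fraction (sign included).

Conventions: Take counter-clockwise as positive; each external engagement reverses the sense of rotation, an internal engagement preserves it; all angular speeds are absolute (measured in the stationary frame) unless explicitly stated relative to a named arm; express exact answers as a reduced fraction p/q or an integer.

-8215/11703

class = fixed-axis compound train [3 meshes; 3 ratios multiply, 3 sense flips]
mesh 1 [31T→83T]: running ratio 31/83, sense −
mesh 2 [80T→94T]: running ratio 1240/3901, sense +
mesh 3 [53T→24T]: running ratio 8215/11703, sense −
ω_out/ω_in = -8215/11703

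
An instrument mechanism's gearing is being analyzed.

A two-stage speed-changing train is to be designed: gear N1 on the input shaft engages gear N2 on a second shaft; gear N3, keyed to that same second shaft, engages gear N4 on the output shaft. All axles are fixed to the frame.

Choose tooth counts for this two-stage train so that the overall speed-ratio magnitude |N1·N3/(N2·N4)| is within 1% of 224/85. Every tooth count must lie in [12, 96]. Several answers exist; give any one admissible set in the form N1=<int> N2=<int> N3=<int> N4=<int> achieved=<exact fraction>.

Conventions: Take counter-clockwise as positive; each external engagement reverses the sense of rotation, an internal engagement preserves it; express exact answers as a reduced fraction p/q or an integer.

N1=12 N2=15 N3=56 N4=17 achieved=224/85

topology: fixed-axis compound train — 2 stages, target 224/85
target = 224/85 in lowest terms: an exact hit needs N1·N3 = k·224 and N2·N4 = k·85 for one integer k, every count in [12, 96]; additionally prefer no 1:1 stage (N1 ≠ N2, N3 ≠ N4)
k = 1…2: no 1:1-free in-range split of k·224 and k·85 into factor pairs; take k = 3
k = 3: N1·N3 = 672 = 12·56, N2·N4 = 255 = 15·17
achieved = 12·56/(15·17) = 224/85; |achieved − target| = 0 ≤ 56/2125 ✓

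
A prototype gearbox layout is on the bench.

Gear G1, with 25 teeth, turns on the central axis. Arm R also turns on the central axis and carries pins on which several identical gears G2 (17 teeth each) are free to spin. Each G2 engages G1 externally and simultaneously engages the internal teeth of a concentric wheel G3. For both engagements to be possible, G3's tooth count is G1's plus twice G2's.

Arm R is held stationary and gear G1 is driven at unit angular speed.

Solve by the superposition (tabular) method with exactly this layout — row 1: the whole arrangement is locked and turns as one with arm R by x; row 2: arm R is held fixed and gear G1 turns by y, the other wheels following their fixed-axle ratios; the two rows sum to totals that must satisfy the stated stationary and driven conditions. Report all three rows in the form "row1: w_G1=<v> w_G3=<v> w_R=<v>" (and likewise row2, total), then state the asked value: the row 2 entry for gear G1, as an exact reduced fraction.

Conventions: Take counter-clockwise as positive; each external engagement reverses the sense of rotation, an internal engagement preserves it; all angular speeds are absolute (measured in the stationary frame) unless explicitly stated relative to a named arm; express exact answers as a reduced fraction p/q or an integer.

row1: w_G1=0 w_G3=0 w_R=0
row2: w_G1=1 w_G3=-25/59 w_R=0
total: w_G1=1 w_G3=-25/59 w_R=0
asked value: 1

class = planetary set [G3 = 25+2·17 = 59; Willis about the carrier]
row 1 — lock + rotate with arm: ω_sun = ω_ring = ω_arm = x
row 2 (arm held, sun turns y): ω_ring = −(25/59)·y, ω_arm = 0
boundary: total ω_arm = x = 0 and total ω_sun = x + y = 1  ⇒  y = 1, x = 0
row 2 ring = −(25/59)·1 = -25/59
totals (row 1 + row 2): sun 0 + 1 = 1, ring 0 + (-25/59) = -25/59, arm 0 + 0 = 0
asked cell (row2, sun) = 1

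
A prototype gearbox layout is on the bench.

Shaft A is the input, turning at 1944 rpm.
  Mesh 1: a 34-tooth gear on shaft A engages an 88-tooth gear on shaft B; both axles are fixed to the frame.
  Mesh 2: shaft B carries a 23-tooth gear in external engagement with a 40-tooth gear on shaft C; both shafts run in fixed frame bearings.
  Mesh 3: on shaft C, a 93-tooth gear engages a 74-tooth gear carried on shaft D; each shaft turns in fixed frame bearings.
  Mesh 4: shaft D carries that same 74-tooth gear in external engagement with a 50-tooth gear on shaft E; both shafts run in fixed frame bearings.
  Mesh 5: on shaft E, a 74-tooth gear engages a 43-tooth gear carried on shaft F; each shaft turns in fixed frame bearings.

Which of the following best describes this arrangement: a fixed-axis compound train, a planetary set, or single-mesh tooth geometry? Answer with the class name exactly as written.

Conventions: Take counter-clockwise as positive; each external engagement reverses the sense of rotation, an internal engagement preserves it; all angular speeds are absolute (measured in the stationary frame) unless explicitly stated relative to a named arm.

fixed-axis compound train

class = fixed-axis compound train [5 meshes; 5 ratios multiply, 5 sense flips]
classification: fixed-axis compound train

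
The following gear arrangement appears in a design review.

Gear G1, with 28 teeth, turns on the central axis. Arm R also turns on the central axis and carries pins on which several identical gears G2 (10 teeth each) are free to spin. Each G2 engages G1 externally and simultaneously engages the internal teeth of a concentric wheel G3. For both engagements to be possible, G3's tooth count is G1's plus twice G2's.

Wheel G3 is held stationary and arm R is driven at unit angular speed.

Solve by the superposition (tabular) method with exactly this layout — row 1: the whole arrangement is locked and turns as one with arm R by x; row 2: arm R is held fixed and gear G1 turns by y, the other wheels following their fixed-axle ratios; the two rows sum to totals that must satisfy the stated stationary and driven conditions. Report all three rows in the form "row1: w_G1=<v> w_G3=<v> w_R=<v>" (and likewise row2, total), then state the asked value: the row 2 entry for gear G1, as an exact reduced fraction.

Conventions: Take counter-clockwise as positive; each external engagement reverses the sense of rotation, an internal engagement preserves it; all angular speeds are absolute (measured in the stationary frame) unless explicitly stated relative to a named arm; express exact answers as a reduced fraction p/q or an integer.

row1: w_G1=1 w_G3=1 w_R=1
row2: w_G1=12/7 w_G3=-1 w_R=0
total: w_G1=19/7 w_G3=0 w_R=1
asked value: 12/7

topology: planetary set — G1 28T / G2 10T / G3 48T, arm = carrier (Willis)
row 1 — lock + rotate with arm: ω_sun = ω_ring = ω_arm = x
row 2 — arm fixed, fixed-axis ratios: sun y, ring −(28/48)·y, arm 0
boundary: total ω_ring = x − (28/48)·y = 0 and total ω_arm = x = 1  ⇒  y = 12/7, x = 1
row 2 ring = −(28/48)·12/7 = -1
totals (row 1 + row 2): sun 1 + 12/7 = 19/7, ring 1 + (-1) = 0, arm 1 + 0 = 1
asked cell (row2, sun) = 12/7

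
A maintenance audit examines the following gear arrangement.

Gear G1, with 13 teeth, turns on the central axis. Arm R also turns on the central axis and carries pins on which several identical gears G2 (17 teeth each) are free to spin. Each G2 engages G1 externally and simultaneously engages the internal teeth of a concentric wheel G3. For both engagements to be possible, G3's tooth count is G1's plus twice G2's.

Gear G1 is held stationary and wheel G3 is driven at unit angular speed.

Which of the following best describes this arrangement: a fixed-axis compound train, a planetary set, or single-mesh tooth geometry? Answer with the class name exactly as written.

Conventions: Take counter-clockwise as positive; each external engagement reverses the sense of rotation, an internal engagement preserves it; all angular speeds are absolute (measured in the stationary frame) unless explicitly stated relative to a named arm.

class = planetary set [G3 = 13+2·17 = 47; Willis about the carrier]
classification: planetary set

planetary set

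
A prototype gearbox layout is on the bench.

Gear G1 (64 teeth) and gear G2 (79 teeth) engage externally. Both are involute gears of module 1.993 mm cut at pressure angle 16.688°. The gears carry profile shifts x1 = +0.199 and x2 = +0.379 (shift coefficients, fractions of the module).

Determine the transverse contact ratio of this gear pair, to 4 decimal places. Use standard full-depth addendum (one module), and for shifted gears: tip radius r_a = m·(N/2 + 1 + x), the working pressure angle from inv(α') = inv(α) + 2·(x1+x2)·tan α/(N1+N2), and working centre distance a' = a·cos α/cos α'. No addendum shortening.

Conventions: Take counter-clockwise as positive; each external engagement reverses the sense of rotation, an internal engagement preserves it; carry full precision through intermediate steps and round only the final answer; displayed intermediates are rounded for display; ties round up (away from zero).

1.9407

class = single-mesh tooth geometry [involute pair 64T × 79T, m = 1.993]
base radii: r_b1 = 61.089924, r_b2 = 75.407875
tip radii: r_a1 = 66.165607, r_a2 = 81.471847
inv(α') = inv(16.688°) + 2·(+0.199+0.379)·tan α/(64+79) = 0.01094900  ⇒  α' = 18.10172°
a' = a·cos α / cos α' = 142.4995·cos 16.688°/cos 18.10172° = 143.605348
action lengths: √(r_a1²−r_b1²) = 25.414734, √(r_a2²−r_b2²) = 30.843381
base pitch p_b = π·m·cos α = 5.997489
CR = (25.414734 + 30.843381 − 143.605348·sin 18.10172°)/5.997489 = 1.940681
contact ratio ≈ 1.9407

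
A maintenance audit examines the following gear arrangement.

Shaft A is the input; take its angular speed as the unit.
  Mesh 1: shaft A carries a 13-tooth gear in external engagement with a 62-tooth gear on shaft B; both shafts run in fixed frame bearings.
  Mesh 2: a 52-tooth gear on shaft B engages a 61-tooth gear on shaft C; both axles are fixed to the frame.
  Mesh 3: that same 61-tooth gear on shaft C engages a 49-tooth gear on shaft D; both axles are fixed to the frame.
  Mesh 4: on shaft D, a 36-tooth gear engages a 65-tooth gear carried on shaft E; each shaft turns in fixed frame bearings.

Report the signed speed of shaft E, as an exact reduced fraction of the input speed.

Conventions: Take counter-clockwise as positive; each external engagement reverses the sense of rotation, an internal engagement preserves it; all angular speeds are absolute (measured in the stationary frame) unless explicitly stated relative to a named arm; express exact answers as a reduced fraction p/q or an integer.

936/7595

4-mesh fixed-axis compound train (all bearings frame-fixed)
mesh 1 [13T→62T]: |ω|/ω_in = 1×13/62 = 13/62, sense flips to −
mesh 2 [52T→61T]: |ω|/ω_in = (13/62)×52/61 = 338/1891, sense flips to +
mesh 3 [61T→49T]: |ω|/ω_in = (338/1891)×61/49 = 338/1519, sense flips to −
mesh 4 [36T→65T]: |ω|/ω_in = (338/1519)×36/65 = 936/7595, sense flips to +
signed output speed (× input speed) = 936/7595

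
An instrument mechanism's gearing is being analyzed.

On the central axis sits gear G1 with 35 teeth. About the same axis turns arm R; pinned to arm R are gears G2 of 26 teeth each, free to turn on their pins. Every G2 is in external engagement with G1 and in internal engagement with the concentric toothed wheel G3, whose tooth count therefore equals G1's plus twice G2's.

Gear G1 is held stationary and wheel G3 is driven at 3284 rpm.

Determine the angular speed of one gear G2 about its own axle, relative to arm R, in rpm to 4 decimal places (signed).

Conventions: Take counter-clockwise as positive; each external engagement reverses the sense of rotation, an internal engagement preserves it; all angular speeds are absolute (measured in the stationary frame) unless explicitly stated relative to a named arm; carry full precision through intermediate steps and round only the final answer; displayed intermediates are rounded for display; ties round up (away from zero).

+3152.5158 rpm

planetary set (35T centre, 26T on arm, 87T internal) — Willis relation
normalise by the input: solve with ω_ring = 1, then scale by 3284 rpm
ring teeth: 35 + 2·26 = 87
35(ω_sun−ω_arm) = −87(ω_ring−ω_arm),  ω_sun = 0, ω_ring = 1
35(0−ω_arm) = −87(1−ω_arm)  ⇒  122·ω_arm = 87  ⇒  ω_arm = 87/122
sun–planet mesh: 35·(0−87/122) = −26·(ω_p−ω_arm)  ⇒  ω_p−ω_arm = 3045/3172
scale: ω_p−ω_arm = 3045/3172 × 3284 rpm = +3152.5158 rpm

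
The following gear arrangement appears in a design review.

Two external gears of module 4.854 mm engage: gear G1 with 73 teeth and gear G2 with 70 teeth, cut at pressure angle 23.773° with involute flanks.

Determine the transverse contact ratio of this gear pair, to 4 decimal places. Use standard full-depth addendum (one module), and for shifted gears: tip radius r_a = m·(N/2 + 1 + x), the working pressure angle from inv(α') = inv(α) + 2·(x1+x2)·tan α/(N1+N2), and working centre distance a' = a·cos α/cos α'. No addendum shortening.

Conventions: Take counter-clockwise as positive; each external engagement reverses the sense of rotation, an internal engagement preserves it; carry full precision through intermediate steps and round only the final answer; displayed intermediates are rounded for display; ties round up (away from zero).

class = single-mesh tooth geometry [involute pair 73T × 70T, m = 4.854]
base radii: r_b1 = 162.137993, r_b2 = 155.474788
tip radii: r_a1 = 182.025000, r_a2 = 174.744000
no profile shift: α' = α, a' = a
action lengths: √(r_a1²−r_b1²) = 82.730718, √(r_a2²−r_b2²) = 79.768765
base pitch p_b = π·m·cos α = 13.955384
CR = (82.730718 + 79.768765 − 347.061000·sin 23.77300°)/13.955384 = 1.619039
contact ratio ≈ 1.6190

1.6190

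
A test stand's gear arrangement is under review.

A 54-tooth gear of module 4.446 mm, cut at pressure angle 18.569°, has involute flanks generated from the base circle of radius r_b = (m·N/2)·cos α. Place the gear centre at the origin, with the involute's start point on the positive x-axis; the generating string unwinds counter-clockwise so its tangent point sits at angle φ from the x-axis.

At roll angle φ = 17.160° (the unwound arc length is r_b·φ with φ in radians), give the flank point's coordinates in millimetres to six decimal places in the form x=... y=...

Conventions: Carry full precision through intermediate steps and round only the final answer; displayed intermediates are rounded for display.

recognized (one wheel, involute flank): single-mesh tooth geometry, m = 4.446, N = 54
pitch radius r_p = m·N/2 = 4.446·54/2 = 120.042000
base radius r_b = r_p·cos α = 120.042000·cos 18.569° = 113.792715
roll angle φ = 17.160° = 0.29949850 rad
x = r_b·(cos φ + φ·sin φ) = 118.782404
y = r_b·(sin φ − φ·cos φ) = 1.009896

x=118.782404 y=1.009896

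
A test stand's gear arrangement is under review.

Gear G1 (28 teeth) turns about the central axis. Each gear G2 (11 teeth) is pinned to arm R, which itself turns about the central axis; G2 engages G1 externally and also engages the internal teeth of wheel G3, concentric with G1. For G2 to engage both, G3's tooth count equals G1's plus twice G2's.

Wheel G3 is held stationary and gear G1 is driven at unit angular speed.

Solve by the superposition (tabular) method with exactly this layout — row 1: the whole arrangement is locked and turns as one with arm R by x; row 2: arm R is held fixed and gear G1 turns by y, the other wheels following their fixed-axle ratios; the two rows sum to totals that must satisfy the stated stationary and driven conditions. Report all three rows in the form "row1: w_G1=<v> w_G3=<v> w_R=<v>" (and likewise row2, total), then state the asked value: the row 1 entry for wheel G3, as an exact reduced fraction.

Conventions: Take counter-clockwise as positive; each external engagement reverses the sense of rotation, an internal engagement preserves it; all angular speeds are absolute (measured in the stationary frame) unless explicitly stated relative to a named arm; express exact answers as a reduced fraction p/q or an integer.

class = planetary set [G3 = 28+2·11 = 50; Willis about the carrier]
row 1 — lock + rotate with arm: ω_sun = ω_ring = ω_arm = x
row 2 — arm fixed, fixed-axis ratios: sun y, ring −(28/50)·y, arm 0
boundary: total ω_ring = x − (28/50)·y = 0 and total ω_sun = x + y = 1  ⇒  y = 25/39, x = 14/39
row 2 ring = −(28/50)·25/39 = -14/39
totals (row 1 + row 2): sun 14/39 + 25/39 = 1, ring 14/39 + (-14/39) = 0, arm 14/39 + 0 = 14/39
asked cell (row1, ring) = 14/39

row1: w_G1=14/39 w_G3=14/39 w_R=14/39
row2: w_G1=25/39 w_G3=-14/39 w_R=0
total: w_G1=1 w_G3=0 w_R=14/39
asked value: 14/39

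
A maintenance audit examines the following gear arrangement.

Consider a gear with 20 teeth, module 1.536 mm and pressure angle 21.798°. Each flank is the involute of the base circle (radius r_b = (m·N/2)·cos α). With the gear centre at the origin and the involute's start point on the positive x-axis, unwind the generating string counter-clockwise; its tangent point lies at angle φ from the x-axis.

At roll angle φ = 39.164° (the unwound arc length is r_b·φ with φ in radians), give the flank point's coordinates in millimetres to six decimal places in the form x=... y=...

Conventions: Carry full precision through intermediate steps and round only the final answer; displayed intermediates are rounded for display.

x=17.214297 y=1.448491

class = single-mesh tooth geometry [base-circle involute, m = 1.536, 20T]
pitch radius r_p = m·N/2 = 1.536·20/2 = 15.360000
base radius r_b = r_p·cos α = 15.360000·cos 21.798° = 14.261741
roll angle φ = 39.164° = 0.68354075 rad
x = r_b·(cos φ + φ·sin φ) = 17.214297
y = r_b·(sin φ − φ·cos φ) = 1.448491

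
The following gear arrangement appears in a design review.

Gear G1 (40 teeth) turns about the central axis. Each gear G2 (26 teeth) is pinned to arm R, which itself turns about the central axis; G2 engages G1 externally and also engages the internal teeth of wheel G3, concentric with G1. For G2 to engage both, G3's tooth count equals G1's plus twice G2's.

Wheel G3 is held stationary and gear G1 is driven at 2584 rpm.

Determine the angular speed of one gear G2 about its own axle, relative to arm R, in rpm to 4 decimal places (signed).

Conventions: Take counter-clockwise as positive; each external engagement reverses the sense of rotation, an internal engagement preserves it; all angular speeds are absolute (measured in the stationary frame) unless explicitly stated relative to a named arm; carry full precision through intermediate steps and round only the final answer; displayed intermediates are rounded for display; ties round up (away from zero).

planetary set (40T centre, 26T on arm, 92T internal) — Willis relation
normalise by the input: solve with ω_sun = 1, then scale by 2584 rpm
ring teeth: 40 + 2·26 = 92
40(ω_sun−ω_arm) = −92(ω_ring−ω_arm),  ω_ring = 0, ω_sun = 1
40(1−ω_arm) = −92(0−ω_arm)  ⇒  132·ω_arm = 40  ⇒  ω_arm = 10/33
sun–planet mesh: 40·(1−10/33) = −26·(ω_p−ω_arm)  ⇒  ω_p−ω_arm = -460/429
scale: ω_p−ω_arm = -460/429 × 2584 rpm = -2770.7226 rpm

-2770.7226 rpm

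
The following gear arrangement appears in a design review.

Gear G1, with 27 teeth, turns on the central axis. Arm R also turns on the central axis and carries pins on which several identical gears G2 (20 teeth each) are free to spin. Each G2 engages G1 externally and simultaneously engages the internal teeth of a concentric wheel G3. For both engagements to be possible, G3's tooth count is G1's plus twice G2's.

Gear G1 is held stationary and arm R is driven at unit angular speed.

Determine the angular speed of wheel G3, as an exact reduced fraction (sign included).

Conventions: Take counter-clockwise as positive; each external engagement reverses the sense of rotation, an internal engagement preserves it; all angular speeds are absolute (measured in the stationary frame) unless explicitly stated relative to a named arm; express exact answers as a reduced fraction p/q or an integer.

94/67

recognized (axles ride arm R): planetary set, 27/20/67 teeth
ring teeth: 27 + 2·20 = 67
27(ω_sun−ω_arm) = −67(ω_ring−ω_arm),  ω_sun = 0, ω_arm = 1
ω_ring = 1 − (27/67)(0−1) = 94/67
exact speed ratio = 94/67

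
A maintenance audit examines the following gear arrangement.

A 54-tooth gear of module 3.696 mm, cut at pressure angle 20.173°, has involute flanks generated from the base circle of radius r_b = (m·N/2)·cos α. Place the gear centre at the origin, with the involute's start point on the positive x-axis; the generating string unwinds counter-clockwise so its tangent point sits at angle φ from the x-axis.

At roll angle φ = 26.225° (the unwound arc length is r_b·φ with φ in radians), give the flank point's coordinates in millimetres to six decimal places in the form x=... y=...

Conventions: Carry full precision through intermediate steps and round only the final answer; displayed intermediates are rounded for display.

class = single-mesh tooth geometry [base-circle involute, m = 3.696, 54T]
pitch radius r_p = m·N/2 = 3.696·54/2 = 99.792000
base radius r_b = r_p·cos α = 99.792000·cos 20.173° = 93.670323
roll angle φ = 26.225° = 0.45771260 rad
x = r_b·(cos φ + φ·sin φ) = 102.974372
y = r_b·(sin φ − φ·cos φ) = 2.931794

x=102.974372 y=2.931794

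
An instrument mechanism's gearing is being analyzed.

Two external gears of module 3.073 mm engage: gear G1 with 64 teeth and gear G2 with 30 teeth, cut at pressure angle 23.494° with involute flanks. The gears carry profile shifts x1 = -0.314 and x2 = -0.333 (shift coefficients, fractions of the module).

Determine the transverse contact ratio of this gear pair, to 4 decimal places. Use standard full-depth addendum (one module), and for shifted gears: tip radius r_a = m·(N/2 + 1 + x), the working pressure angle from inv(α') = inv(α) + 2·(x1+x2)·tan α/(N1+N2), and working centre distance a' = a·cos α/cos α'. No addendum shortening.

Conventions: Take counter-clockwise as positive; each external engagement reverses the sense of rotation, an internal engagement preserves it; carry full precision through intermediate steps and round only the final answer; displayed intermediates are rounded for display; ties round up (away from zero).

1.7051

recognized (one external pair, fixed centres): single-mesh tooth geometry, m = 3.073, N1 = 64, N2 = 30
base radii: r_b1 = 90.184125, r_b2 = 42.273809
tip radii: r_a1 = 100.444078, r_a2 = 48.144691
inv(α') = inv(23.494°) + 2·(-0.314-0.333)·tan α/(64+30) = 0.01865631  ⇒  α' = 21.49691°
a' = a·cos α / cos α' = 144.4310·cos 23.494°/cos 21.49691° = 142.360938
action lengths: √(r_a1²−r_b1²) = 44.224839, √(r_a2²−r_b2²) = 23.039887
base pitch p_b = π·m·cos α = 8.853806
CR = (44.224839 + 23.039887 − 142.360938·sin 21.49691°)/8.853806 = 1.705076
contact ratio ≈ 1.7051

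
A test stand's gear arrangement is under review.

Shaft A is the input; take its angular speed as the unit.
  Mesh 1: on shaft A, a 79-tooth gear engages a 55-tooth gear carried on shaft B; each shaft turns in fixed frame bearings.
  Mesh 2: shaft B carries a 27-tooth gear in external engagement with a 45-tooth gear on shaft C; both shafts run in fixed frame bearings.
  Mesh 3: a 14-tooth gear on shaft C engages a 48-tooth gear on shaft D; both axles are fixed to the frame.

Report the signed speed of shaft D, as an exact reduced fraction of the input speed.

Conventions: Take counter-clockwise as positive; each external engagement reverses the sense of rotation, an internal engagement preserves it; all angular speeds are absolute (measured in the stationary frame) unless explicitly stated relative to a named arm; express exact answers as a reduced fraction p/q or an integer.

-553/2200

3-mesh fixed-axis compound train (all bearings frame-fixed)
mesh 1 [79T→55T]: |ω|/ω_in = 1×79/55 = 79/55, sense flips to −
mesh 2 [27T→45T]: |ω|/ω_in = (79/55)×27/45 = 237/275, sense flips to +
mesh 3 [14T→48T]: |ω|/ω_in = (237/275)×14/48 = 553/2200, sense flips to −
signed output speed (× input speed) = -553/2200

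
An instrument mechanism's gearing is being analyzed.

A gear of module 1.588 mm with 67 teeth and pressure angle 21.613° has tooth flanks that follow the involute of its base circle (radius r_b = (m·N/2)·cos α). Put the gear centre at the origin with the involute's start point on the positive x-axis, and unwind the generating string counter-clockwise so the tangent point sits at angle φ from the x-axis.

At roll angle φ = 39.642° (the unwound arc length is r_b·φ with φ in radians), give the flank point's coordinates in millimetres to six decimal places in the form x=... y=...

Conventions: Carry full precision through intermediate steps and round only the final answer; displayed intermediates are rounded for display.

recognized (one wheel, involute flank): single-mesh tooth geometry, m = 1.588, N = 67
pitch radius r_p = m·N/2 = 1.588·67/2 = 53.198000
base radius r_b = r_p·cos α = 53.198000·cos 21.613° = 49.457805
roll angle φ = 39.642° = 0.69188342 rad
x = r_b·(cos φ + φ·sin φ) = 59.916129
y = r_b·(sin φ − φ·cos φ) = 5.203294

x=59.916129 y=5.203294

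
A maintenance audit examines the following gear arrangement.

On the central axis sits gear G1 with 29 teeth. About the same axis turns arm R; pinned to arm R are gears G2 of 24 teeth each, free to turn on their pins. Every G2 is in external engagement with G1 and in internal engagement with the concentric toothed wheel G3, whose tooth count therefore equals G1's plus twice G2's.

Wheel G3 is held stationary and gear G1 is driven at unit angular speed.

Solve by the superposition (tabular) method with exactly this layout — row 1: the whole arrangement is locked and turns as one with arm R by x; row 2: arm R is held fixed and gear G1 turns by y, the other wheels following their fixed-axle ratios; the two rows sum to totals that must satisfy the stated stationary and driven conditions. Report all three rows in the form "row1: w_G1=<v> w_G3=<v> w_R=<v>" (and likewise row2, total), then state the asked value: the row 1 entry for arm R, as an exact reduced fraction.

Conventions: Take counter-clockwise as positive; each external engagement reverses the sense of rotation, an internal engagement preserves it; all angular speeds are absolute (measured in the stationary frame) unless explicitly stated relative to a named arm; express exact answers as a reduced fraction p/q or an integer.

planetary set (29T centre, 24T on arm, 77T internal) — Willis relation
row 1 (train locked, turned with arm): all members turn x
superposition row 2 [arm held]: sun y, ring −(29/77)·y, arm 0
boundary: total ω_ring = x − (29/77)·y = 0 and total ω_sun = x + y = 1  ⇒  y = 77/106, x = 29/106
row 2 ring = −(29/77)·77/106 = -29/106
totals (row 1 + row 2): sun 29/106 + 77/106 = 1, ring 29/106 + (-29/106) = 0, arm 29/106 + 0 = 29/106
asked cell (row1, arm) = 29/106

row1: w_G1=29/106 w_G3=29/106 w_R=29/106
row2: w_G1=77/106 w_G3=-29/106 w_R=0
total: w_G1=1 w_G3=0 w_R=29/106
asked value: 29/106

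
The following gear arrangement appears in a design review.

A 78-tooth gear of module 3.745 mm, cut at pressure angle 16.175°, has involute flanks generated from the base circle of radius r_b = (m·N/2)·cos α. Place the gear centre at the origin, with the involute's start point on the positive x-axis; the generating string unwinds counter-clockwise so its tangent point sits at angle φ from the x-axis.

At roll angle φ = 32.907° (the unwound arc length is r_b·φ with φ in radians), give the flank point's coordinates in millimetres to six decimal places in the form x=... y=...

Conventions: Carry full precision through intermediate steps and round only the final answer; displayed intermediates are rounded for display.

topology: single-mesh involute geometry — m = 3.745, N = 78
pitch radius r_p = m·N/2 = 3.745·78/2 = 146.055000
base radius r_b = r_p·cos α = 146.055000·cos 16.175° = 140.273461
roll angle φ = 32.907° = 0.57433550 rad
x = r_b·(cos φ + φ·sin φ) = 161.535660
y = r_b·(sin φ − φ·cos φ) = 8.569537

x=161.535660 y=8.569537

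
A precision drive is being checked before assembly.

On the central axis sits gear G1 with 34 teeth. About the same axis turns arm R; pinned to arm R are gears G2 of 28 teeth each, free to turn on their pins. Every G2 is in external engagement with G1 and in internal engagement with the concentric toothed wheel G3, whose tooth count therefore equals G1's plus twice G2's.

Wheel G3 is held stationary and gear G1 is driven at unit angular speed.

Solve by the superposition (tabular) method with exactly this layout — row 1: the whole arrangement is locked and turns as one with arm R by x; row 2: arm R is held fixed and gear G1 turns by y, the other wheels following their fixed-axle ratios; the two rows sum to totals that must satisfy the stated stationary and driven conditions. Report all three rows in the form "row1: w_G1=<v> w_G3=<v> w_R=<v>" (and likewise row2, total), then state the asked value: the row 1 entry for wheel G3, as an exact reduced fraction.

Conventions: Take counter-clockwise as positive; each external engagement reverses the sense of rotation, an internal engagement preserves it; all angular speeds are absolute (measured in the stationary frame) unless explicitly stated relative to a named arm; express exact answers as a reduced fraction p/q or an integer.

row1: w_G1=17/62 w_G3=17/62 w_R=17/62
row2: w_G1=45/62 w_G3=-17/62 w_R=0
total: w_G1=1 w_G3=0 w_R=17/62
asked value: 17/62

recognized (axles ride arm R): planetary set, 34/28/90 teeth
row 1: whole set turns with the arm by x
row 2: sun turns y, ring = −(34/90)·y, arm 0
boundary: total ω_ring = x − (34/90)·y = 0 and total ω_sun = x + y = 1  ⇒  y = 45/62, x = 17/62
row 2 ring = −(34/90)·45/62 = -17/62
totals (row 1 + row 2): sun 17/62 + 45/62 = 1, ring 17/62 + (-17/62) = 0, arm 17/62 + 0 = 17/62
asked cell (row1, ring) = 17/62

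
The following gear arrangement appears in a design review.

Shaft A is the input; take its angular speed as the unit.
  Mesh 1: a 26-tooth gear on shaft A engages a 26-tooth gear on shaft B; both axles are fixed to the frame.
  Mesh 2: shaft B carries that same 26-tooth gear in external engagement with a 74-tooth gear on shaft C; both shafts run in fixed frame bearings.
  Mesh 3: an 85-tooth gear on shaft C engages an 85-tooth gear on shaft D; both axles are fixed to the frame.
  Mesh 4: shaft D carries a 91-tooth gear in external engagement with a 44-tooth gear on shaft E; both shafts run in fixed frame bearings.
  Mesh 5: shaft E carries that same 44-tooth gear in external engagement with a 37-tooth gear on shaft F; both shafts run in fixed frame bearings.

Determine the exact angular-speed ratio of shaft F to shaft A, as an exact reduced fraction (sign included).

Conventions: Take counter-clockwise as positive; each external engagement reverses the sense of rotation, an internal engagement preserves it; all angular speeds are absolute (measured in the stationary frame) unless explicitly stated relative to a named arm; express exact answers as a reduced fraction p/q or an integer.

-1183/1369

class = fixed-axis compound train [5 meshes; 5 ratios multiply, 5 sense flips]
mesh 1 [26T→26T]: running ratio 1, sense −
mesh 2 [26T→74T]: running ratio 13/37, sense +
mesh 3 [85T→85T]: running ratio 13/37, sense −
mesh 4 [91T→44T]: running ratio 1183/1628, sense +
mesh 5 [44T→37T]: running ratio 1183/1369, sense −
ω_out/ω_in = -1183/1369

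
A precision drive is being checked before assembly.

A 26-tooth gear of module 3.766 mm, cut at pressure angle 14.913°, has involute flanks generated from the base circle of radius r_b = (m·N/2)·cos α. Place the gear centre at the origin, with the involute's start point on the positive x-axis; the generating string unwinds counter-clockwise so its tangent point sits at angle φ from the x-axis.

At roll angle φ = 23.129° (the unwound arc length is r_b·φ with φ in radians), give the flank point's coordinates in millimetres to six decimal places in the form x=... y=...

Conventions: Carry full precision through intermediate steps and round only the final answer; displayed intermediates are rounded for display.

topology: single-mesh involute geometry — m = 3.766, N = 26
pitch radius r_p = m·N/2 = 3.766·26/2 = 48.958000
base radius r_b = r_p·cos α = 48.958000·cos 14.913° = 47.308983
roll angle φ = 23.129° = 0.40367720 rad
x = r_b·(cos φ + φ·sin φ) = 51.007990
y = r_b·(sin φ − φ·cos φ) = 1.020543

x=51.007990 y=1.020543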